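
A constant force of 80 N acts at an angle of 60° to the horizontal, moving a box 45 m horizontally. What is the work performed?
W = F·d·cosθ = (80)(45)cos(60°) = 1800 J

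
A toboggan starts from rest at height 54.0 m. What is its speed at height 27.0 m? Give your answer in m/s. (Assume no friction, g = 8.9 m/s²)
mgh₁ = mgh₂ + ½mv² ⇒ v = √(2g(h₁−h₂)) = √(2·8.9·27.0) = 21.92 m/s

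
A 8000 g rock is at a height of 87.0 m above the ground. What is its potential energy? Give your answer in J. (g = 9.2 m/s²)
Convert to SI: m = 8.0 kg, h = 87.0 m
PE = mgh = (8.0)(9.2)(87.0) = 6403 J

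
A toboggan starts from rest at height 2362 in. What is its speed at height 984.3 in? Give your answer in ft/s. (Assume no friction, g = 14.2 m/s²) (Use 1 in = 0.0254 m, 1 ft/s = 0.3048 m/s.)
Convert to SI: h₁−h₂ = 34.9936 m
mgh₁ = mgh₂ + ½mv² ⇒ v = √(2g(h₁−h₂)) = √(2·14.2·34.9936) = 31.5249 m/s = 103.4 ft/s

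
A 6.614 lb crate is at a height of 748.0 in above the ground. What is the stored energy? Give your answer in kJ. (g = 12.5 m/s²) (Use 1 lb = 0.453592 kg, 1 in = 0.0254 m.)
Convert to SI: m = 3.00006 kg, h = 18.9992 m
PE = mgh = (3.00006)(12.5)(18.9992) = 712.484 J = 0.7125 kJ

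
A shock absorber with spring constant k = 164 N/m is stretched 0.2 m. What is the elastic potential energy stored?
PE = ½kx² = ½(164)(0.2)² = 3.28 J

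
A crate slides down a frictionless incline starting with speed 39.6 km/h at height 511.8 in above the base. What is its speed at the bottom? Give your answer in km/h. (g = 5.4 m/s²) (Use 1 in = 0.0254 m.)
Convert to SI: v₀ = 11.0 m/s, h = 12.9997 m
½mv₀² + mgh = ½mv² ⇒ v = √(v₀² + 2gh) = √(11.0² + 2·5.4·12.9997) = 16.1678 m/s = 58.2 km/h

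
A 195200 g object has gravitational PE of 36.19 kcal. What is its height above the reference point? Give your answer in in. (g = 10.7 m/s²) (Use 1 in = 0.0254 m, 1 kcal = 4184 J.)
Convert to SI: m = 195.2 kg, PE = 151419 J
h = PE/(mg) = 151419/(195.2·10.7) = 72.4964 m = 2854 in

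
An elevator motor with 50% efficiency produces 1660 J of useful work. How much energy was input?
W_in = W_out/η = 1660/0.5 = 3320 J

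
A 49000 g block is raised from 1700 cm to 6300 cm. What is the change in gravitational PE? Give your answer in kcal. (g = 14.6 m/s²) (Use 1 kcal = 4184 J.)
Convert to SI: m = 49.0 kg, Δh = 46.0 m
ΔPE = mgΔh = (49.0)(14.6)(46.0) = 32908.4 J = 7.865 kcal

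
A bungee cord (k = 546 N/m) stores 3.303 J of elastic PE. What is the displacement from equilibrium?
x = √(2·PE/k) = √(2·3.303/546) = 0.11 m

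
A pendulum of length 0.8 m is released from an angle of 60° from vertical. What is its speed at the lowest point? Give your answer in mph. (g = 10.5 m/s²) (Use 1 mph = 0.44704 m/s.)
h = L(1 − cosθ) = 0.8(1 − cos60°) = 0.4 m
v = √(2gh) = √(2·10.5·0.4) = 2.89828 m/s = 6.483 mph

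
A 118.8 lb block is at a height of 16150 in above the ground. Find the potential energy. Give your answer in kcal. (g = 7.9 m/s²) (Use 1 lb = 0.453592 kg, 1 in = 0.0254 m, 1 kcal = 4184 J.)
Convert to SI: m = 53.8867 kg, h = 410.21 m
PE = mgh = (53.8867)(7.9)(410.21) = 174629 J = 41.74 kcal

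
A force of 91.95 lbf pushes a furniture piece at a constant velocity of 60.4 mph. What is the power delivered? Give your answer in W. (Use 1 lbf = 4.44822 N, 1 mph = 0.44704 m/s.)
Convert to SI: F = 409.014 N, v = 27.0012 m/s
P = Fv = (409.014)(27.0012) = 11040 W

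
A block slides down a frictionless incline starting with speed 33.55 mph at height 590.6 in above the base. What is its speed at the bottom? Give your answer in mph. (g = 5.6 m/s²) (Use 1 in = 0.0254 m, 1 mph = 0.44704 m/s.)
Convert to SI: v₀ = 14.9982 m/s, h = 15.0012 m
½mv₀² + mgh = ½mv² ⇒ v = √(v₀² + 2gh) = √(14.9982² + 2·5.6·15.0012) = 19.8232 m/s = 44.34 mph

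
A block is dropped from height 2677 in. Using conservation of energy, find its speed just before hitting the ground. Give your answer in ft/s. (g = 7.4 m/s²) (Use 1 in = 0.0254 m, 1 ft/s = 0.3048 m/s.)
Convert to SI: h = 67.9958 m
mgh = ½mv² ⇒ v = √(2gh) = √(2·7.4·67.9958) = 31.7228 m/s = 104.1 ft/s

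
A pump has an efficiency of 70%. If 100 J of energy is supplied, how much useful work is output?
W_out = η·W_in = 0.7·100 = 70.0 J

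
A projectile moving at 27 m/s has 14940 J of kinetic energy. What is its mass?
m = 2·KE/v² = 2·14940/(27)² = 40.99 kg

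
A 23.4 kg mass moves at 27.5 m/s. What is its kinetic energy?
KE = ½mv² = ½(23.4)(27.5)² = 8848 J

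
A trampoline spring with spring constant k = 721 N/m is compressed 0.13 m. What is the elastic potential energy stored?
PE = ½kx² = ½(721)(0.13)² = 6.092 J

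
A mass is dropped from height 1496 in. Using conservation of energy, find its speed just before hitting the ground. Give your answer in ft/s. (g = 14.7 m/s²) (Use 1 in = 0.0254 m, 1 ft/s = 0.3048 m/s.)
Convert to SI: h = 37.9984 m
mgh = ½mv² ⇒ v = √(2gh) = √(2·14.7·37.9984) = 33.4238 m/s = 109.7 ft/s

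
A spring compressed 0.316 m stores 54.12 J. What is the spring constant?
k = 2·PE/x² = 2·54.12/(0.316)² = 1084 N/m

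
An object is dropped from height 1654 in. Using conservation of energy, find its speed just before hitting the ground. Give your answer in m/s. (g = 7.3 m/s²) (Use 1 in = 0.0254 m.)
Convert to SI: h = 42.0116 m
mgh = ½mv² ⇒ v = √(2gh) = √(2·7.3·42.0116) = 24.77 m/s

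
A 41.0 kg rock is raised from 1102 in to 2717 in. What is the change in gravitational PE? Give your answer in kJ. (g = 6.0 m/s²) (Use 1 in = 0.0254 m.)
Convert to SI: m = 41.0 kg, Δh = 41.021 m
ΔPE = mgΔh = (41.0)(6.0)(41.021) = 10091.2 J = 10.09 kJ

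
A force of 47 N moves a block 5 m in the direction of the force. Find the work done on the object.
W = F·d = (47)(5) = 235.0 J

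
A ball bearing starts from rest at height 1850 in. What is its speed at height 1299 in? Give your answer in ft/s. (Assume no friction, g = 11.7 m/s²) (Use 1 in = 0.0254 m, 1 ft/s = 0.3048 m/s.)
Convert to SI: h₁−h₂ = 13.9954 m
mgh₁ = mgh₂ + ½mv² ⇒ v = √(2g(h₁−h₂)) = √(2·11.7·13.9954) = 18.0967 m/s = 59.37 ft/s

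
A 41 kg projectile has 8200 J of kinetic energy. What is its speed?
v = √(2·KE/m) = √(2·8200/41) = 20.0 m/s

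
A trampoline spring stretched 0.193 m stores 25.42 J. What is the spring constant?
k = 2·PE/x² = 2·25.42/(0.193)² = 1365 N/m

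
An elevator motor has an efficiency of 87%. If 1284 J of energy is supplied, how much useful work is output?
W_out = η·W_in = 0.87·1284 = 1117.08 J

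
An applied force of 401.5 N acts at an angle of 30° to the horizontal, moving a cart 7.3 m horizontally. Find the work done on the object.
W = F·d·cosθ = (401.5)(7.3)cos(30°) = 2538 J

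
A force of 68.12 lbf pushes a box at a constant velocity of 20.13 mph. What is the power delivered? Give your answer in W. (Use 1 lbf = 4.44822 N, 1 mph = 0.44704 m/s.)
Convert to SI: F = 303.013 N, v = 8.99892 m/s
P = Fv = (303.013)(8.99892) = 2727 W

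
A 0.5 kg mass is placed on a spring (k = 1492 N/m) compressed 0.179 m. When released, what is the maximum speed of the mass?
½kx² = ½mv² ⇒ v = x√(k/m) = (0.179)√(1492/0.5) = 9.778 m/s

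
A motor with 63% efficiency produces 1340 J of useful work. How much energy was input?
W_in = W_out/η = 1340/0.63 = 2127 J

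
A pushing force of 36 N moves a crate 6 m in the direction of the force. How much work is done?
W = F·d = (36)(6) = 216.0 J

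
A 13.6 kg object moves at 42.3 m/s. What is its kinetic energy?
KE = ½mv² = ½(13.6)(42.3)² = 12170 J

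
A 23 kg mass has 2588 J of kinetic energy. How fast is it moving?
v = √(2·KE/m) = √(2·2588/23) = 15.0 m/s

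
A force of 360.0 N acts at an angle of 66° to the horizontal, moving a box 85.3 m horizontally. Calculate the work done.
W = F·d·cosθ = (360.0)(85.3)cos(66°) = 12490 J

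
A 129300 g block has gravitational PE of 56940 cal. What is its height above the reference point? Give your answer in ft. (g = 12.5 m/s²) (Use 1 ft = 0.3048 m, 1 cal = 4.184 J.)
Convert to SI: m = 129.3 kg, PE = 238237 J
h = PE/(mg) = 238237/(129.3·12.5) = 147.401 m = 483.6 ft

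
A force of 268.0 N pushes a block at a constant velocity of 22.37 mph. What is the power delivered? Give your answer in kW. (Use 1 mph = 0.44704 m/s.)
Convert to SI: F = 268.0 N, v = 10.0003 m/s
P = Fv = (268.0)(10.0003) = 2680.08 W = 2.68 kW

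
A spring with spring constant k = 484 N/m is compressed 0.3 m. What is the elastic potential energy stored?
PE = ½kx² = ½(484)(0.3)² = 21.78 J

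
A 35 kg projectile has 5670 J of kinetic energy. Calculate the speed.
v = √(2·KE/m) = √(2·5670/35) = 18.0 m/s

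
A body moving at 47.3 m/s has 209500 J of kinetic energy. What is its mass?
m = 2·KE/v² = 2·209500/(47.3)² = 187.3 kg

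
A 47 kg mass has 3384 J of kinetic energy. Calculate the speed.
v = √(2·KE/m) = √(2·3384/47) = 12.0 m/s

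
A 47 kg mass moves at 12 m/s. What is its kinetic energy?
KE = ½mv² = ½(47)(12)² = 3384.0 J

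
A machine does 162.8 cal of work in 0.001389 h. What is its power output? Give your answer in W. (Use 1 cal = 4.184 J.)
Convert to SI: W = 681.155 J, t = 5.0004 s
P = W/t = 681.155/5.0004 = 136.2 W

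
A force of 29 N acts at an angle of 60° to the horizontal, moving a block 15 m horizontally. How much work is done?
W = F·d·cosθ = (29)(15)cos(60°) = 217.5 J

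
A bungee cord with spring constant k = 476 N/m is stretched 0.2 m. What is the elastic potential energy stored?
PE = ½kx² = ½(476)(0.2)² = 9.52 J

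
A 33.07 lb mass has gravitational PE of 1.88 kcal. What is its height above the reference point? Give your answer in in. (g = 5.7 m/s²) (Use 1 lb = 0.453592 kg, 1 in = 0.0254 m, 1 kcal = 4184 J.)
Convert to SI: m = 15.0003 kg, PE = 7865.92 J
h = PE/(mg) = 7865.92/(15.0003·5.7) = 91.9973 m = 3622 in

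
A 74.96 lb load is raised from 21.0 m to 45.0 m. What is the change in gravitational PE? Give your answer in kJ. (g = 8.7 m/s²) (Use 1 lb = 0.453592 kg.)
Convert to SI: m = 34.0013 kg, Δh = 24.0 m
ΔPE = mgΔh = (34.0013)(8.7)(24.0) = 7099.46 J = 7.099 kJ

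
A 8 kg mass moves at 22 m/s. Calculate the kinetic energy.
KE = ½mv² = ½(8)(22)² = 1936.0 J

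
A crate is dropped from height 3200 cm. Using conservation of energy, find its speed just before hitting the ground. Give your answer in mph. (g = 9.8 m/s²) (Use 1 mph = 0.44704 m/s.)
Convert to SI: h = 32.0 m
mgh = ½mv² ⇒ v = √(2gh) = √(2·9.8·32.0) = 25.044 m/s = 56.02 mph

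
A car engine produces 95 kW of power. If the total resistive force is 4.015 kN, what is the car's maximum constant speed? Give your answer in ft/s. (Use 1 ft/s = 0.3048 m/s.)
Convert to SI: F = 4015.0 N
P = Fv ⇒ v = P/F = 95000 W/4015.0 N = 23.6613 m/s = 77.63 ft/s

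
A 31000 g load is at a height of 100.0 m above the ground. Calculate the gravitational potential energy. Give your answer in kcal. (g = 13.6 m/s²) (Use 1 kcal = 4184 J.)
Convert to SI: m = 31.0 kg, h = 100.0 m
PE = mgh = (31.0)(13.6)(100.0) = 42160.0 J = 10.08 kcal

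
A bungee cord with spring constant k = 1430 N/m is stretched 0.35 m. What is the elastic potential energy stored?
PE = ½kx² = ½(1430)(0.35)² = 87.59 J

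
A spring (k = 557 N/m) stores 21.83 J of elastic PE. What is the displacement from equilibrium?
x = √(2·PE/k) = √(2·21.83/557) = 0.28 m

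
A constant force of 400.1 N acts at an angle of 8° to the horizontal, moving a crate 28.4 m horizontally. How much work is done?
W = F·d·cosθ = (400.1)(28.4)cos(8°) = 11250 J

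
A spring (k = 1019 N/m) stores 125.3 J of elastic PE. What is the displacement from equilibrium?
x = √(2·PE/k) = √(2·125.3/1019) = 0.4959 m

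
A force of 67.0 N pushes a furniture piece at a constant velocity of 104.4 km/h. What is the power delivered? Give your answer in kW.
Convert to SI: F = 67.0 N, v = 29.0 m/s
P = Fv = (67.0)(29.0) = 1943.0 W = 1.943 kW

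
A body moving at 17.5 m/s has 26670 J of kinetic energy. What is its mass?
m = 2·KE/v² = 2·26670/(17.5)² = 174.2 kg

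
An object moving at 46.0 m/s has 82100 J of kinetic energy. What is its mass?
m = 2·KE/v² = 2·82100/(46.0)² = 77.6 kg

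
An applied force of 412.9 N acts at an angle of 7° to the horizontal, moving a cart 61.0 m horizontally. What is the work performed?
W = F·d·cosθ = (412.9)(61.0)cos(7°) = 25000 J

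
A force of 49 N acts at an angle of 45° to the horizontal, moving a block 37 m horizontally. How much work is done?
W = F·d·cosθ = (49)(37)cos(45°) = 1282 J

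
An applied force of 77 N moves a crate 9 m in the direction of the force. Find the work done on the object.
W = F·d = (77)(9) = 693.0 J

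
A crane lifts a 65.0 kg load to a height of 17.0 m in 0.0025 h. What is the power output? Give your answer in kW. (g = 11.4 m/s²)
Convert to SI: m = 65.0 kg, h = 17.0 m, t = 9.0 s
P = mgh/t = (65.0)(11.4)(17.0)/9.0 = 1399.67 W = 1.4 kW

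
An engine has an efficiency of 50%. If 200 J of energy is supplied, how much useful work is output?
W_out = η·W_in = 0.5·200 = 100.0 J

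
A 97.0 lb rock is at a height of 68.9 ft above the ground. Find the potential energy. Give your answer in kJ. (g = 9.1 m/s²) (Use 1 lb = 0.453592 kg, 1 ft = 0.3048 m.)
Convert to SI: m = 43.9984 kg, h = 21.0007 m
PE = mgh = (43.9984)(9.1)(21.0007) = 8408.39 J = 8.408 kJ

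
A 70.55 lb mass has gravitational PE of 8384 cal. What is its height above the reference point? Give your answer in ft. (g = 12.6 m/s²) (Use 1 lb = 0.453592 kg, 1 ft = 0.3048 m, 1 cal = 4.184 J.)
Convert to SI: m = 32.0009 kg, PE = 35078.7 J
h = PE/(mg) = 35078.7/(32.0009·12.6) = 86.9981 m = 285.4 ft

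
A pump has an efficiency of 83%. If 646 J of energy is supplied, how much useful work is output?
W_out = η·W_in = 0.83·646 = 536.18 J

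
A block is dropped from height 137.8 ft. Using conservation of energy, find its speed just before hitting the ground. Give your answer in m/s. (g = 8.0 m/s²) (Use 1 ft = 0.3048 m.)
Convert to SI: h = 42.0014 m
mgh = ½mv² ⇒ v = √(2gh) = √(2·8.0·42.0014) = 25.92 m/s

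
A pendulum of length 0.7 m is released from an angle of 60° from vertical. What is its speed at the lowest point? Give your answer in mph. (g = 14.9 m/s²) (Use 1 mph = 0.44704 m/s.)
h = L(1 − cosθ) = 0.7(1 − cos60°) = 0.35 m
v = √(2gh) = √(2·14.9·0.35) = 3.22955 m/s = 7.224 mph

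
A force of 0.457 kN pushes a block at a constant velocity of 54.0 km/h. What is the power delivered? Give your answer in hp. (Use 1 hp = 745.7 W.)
Convert to SI: F = 457.0 N, v = 15.0 m/s
P = Fv = (457.0)(15.0) = 6855.0 W = 9.193 hp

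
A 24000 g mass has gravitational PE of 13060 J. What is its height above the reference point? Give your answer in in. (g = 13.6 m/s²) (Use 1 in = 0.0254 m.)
Convert to SI: m = 24.0 kg, PE = 13060.0 J
h = PE/(mg) = 13060.0/(24.0·13.6) = 40.0123 m = 1575 in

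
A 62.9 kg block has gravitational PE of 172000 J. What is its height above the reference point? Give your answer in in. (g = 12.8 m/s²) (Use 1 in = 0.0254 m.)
h = PE/(mg) = 172000/(62.9·12.8) = 213.633 m = 8411 in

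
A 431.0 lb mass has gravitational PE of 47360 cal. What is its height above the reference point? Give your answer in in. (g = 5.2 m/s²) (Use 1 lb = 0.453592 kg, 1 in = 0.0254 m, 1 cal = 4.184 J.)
Convert to SI: m = 195.498 kg, PE = 198154 J
h = PE/(mg) = 198154/(195.498·5.2) = 194.92 m = 7674 in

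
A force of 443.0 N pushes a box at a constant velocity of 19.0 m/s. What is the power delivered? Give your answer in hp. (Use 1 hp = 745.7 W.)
P = Fv = (443.0)(19.0) = 8417.0 W = 11.29 hp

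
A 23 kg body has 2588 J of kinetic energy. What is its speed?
v = √(2·KE/m) = √(2·2588/23) = 15.0 m/s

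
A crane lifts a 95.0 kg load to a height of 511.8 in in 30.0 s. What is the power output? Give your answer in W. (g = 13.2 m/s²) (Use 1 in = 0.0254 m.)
Convert to SI: m = 95.0 kg, h = 12.9997 m, t = 30.0 s
P = mgh/t = (95.0)(13.2)(12.9997)/30.0 = 543.4 W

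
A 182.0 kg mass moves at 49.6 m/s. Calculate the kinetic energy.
KE = ½mv² = ½(182.0)(49.6)² = 223900 J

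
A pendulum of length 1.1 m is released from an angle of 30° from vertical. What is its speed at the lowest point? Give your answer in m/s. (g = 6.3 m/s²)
h = L(1 − cosθ) = 1.1(1 − cos30°) = 0.147372 m
v = √(2gh) = √(2·6.3·0.147372) = 1.363 m/s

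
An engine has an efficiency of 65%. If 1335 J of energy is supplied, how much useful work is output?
W_out = η·W_in = 0.65·1335 = 867.75 J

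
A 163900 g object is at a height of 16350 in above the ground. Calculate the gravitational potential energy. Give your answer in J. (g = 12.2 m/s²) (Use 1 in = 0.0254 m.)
Convert to SI: m = 163.9 kg, h = 415.29 m
PE = mgh = (163.9)(12.2)(415.29) = 830400 J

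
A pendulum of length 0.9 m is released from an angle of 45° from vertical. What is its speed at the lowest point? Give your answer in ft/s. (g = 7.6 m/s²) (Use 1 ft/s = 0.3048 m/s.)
h = L(1 − cosθ) = 0.9(1 − cos45°) = 0.263604 m
v = √(2gh) = √(2·7.6·0.263604) = 2.00169 m/s = 6.567 ft/s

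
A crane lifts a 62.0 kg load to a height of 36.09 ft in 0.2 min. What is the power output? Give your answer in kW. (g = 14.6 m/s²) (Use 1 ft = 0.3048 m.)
Convert to SI: m = 62.0 kg, h = 11.0002 m, t = 12.0 s
P = mgh/t = (62.0)(14.6)(11.0002)/12.0 = 829.784 W = 0.8298 kW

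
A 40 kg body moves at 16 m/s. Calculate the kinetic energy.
KE = ½mv² = ½(40)(16)² = 5120.0 J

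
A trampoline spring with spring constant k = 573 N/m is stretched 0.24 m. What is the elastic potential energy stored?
PE = ½kx² = ½(573)(0.24)² = 16.5 J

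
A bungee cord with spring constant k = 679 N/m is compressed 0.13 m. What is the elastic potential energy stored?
PE = ½kx² = ½(679)(0.13)² = 5.738 J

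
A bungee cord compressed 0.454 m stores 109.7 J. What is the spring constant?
k = 2·PE/x² = 2·109.7/(0.454)² = 1064 N/m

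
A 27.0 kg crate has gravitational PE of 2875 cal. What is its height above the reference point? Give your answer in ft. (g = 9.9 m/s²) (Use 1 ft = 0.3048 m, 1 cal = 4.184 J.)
Convert to SI: m = 27.0 kg, PE = 12029.0 J
h = PE/(mg) = 12029.0/(27.0·9.9) = 45.0019 m = 147.6 ft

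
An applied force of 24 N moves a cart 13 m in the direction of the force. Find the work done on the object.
W = F·d = (24)(13) = 312.0 J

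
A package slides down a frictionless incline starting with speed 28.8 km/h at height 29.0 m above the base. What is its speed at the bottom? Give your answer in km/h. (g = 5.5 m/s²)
Convert to SI: v₀ = 8.0 m/s, h = 29.0 m
½mv₀² + mgh = ½mv² ⇒ v = √(v₀² + 2gh) = √(8.0² + 2·5.5·29.0) = 19.5704 m/s = 70.45 km/h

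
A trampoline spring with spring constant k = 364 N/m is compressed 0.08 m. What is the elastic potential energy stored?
PE = ½kx² = ½(364)(0.08)² = 1.165 J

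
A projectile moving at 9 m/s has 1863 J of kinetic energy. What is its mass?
m = 2·KE/v² = 2·1863/(9)² = 46.0 kg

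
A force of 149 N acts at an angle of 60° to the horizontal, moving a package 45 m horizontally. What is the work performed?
W = F·d·cosθ = (149)(45)cos(60°) = 3353 J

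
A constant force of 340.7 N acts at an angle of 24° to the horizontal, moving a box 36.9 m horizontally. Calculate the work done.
W = F·d·cosθ = (340.7)(36.9)cos(24°) = 11480 J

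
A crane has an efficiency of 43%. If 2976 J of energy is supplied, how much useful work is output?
W_out = η·W_in = 0.43·2976 = 1279.68 J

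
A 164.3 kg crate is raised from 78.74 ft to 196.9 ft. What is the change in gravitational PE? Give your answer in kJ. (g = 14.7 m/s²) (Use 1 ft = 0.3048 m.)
Convert to SI: m = 164.3 kg, Δh = 36.0152 m
ΔPE = mgΔh = (164.3)(14.7)(36.0152) = 86984.2 J = 86.98 kJ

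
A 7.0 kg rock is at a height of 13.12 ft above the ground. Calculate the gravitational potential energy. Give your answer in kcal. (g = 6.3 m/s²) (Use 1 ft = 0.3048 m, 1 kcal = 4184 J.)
Convert to SI: m = 7.0 kg, h = 3.99898 m
PE = mgh = (7.0)(6.3)(3.99898) = 176.355 J = 0.04215 kcal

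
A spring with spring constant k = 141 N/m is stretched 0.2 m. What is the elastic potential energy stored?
PE = ½kx² = ½(141)(0.2)² = 2.82 J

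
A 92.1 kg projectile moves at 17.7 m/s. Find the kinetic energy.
KE = ½mv² = ½(92.1)(17.7)² = 14430 J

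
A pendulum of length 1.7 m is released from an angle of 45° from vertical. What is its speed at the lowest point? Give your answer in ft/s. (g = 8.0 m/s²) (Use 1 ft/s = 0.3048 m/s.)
h = L(1 − cosθ) = 1.7(1 − cos45°) = 0.497918 m
v = √(2gh) = √(2·8.0·0.497918) = 2.82253 m/s = 9.26 ft/s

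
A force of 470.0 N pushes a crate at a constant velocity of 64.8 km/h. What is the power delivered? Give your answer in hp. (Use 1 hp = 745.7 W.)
Convert to SI: F = 470.0 N, v = 18.0 m/s
P = Fv = (470.0)(18.0) = 8460.0 W = 11.35 hp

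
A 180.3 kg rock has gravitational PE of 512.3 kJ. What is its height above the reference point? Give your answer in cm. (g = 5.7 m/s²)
Convert to SI: m = 180.3 kg, PE = 512300 J
h = PE/(mg) = 512300/(180.3·5.7) = 498.487 m = 49850 cm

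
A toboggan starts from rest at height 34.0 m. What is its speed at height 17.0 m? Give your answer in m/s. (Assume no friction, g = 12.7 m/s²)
mgh₁ = mgh₂ + ½mv² ⇒ v = √(2g(h₁−h₂)) = √(2·12.7·17.0) = 20.78 m/s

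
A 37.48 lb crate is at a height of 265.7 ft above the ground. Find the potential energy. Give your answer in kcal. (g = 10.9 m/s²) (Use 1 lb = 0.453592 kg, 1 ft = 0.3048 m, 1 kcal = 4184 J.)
Convert to SI: m = 17.0006 kg, h = 80.9854 m
PE = mgh = (17.0006)(10.9)(80.9854) = 15007.1 J = 3.587 kcal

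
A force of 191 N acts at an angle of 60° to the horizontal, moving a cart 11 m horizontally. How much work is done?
W = F·d·cosθ = (191)(11)cos(60°) = 1051 J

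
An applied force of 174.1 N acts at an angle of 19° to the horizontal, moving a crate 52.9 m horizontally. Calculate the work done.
W = F·d·cosθ = (174.1)(52.9)cos(19°) = 8708 J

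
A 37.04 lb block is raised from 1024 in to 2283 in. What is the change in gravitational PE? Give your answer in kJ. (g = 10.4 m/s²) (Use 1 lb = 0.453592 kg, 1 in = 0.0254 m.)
Convert to SI: m = 16.801 kg, Δh = 31.9786 m
ΔPE = mgΔh = (16.801)(10.4)(31.9786) = 5587.65 J = 5.588 kJ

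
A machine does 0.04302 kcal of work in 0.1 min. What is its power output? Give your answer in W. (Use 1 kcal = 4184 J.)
Convert to SI: W = 179.996 J, t = 6.0 s
P = W/t = 179.996/6.0 = 30.0 W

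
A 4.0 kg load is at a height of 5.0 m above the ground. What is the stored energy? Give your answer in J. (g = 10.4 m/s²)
PE = mgh = (4.0)(10.4)(5.0) = 208.0 J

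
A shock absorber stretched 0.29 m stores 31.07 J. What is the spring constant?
k = 2·PE/x² = 2·31.07/(0.29)² = 738.9 N/m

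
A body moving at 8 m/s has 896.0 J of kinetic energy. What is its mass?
m = 2·KE/v² = 2·896.0/(8)² = 28.0 kg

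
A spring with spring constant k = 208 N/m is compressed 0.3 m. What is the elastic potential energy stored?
PE = ½kx² = ½(208)(0.3)² = 9.36 J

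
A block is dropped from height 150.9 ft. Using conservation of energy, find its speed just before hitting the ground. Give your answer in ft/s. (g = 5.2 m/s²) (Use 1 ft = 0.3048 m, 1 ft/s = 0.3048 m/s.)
Convert to SI: h = 45.9943 m
mgh = ½mv² ⇒ v = √(2gh) = √(2·5.2·45.9943) = 21.871 m/s = 71.76 ft/s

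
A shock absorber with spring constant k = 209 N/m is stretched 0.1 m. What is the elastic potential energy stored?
PE = ½kx² = ½(209)(0.1)² = 1.045 J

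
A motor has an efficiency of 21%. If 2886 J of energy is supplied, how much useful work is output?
W_out = η·W_in = 0.21·2886 = 606.06 J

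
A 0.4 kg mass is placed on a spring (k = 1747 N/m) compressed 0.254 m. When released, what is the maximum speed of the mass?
½kx² = ½mv² ⇒ v = x√(k/m) = (0.254)√(1747/0.4) = 16.79 m/s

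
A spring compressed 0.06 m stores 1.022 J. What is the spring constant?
k = 2·PE/x² = 2·1.022/(0.06)² = 567.8 N/m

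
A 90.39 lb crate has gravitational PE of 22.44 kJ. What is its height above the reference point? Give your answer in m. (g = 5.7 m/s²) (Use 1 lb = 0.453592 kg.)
Convert to SI: m = 41.0002 kg, PE = 22440.0 J
h = PE/(mg) = 22440.0/(41.0002·5.7) = 96.02 m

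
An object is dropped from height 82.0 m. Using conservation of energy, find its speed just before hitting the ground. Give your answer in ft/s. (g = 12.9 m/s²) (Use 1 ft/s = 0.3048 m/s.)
mgh = ½mv² ⇒ v = √(2gh) = √(2·12.9·82.0) = 45.9957 m/s = 150.9 ft/s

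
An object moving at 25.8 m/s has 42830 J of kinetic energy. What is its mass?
m = 2·KE/v² = 2·42830/(25.8)² = 128.7 kg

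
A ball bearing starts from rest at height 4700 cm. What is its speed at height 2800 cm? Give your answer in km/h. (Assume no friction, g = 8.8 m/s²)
Convert to SI: h₁−h₂ = 19.0 m
mgh₁ = mgh₂ + ½mv² ⇒ v = √(2g(h₁−h₂)) = √(2·8.8·19.0) = 18.2866 m/s = 65.83 km/h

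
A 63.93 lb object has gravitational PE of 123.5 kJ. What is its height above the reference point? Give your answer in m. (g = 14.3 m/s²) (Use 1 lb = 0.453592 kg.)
Convert to SI: m = 28.9981 kg, PE = 123500 J
h = PE/(mg) = 123500/(28.9981·14.3) = 297.8 m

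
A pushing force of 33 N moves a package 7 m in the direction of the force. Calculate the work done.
W = F·d = (33)(7) = 231.0 J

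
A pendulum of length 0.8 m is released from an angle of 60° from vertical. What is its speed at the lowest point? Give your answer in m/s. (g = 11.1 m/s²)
h = L(1 − cosθ) = 0.8(1 − cos60°) = 0.4 m
v = √(2gh) = √(2·11.1·0.4) = 2.98 m/s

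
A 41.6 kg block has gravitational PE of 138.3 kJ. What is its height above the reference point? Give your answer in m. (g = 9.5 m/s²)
Convert to SI: m = 41.6 kg, PE = 138300 J
h = PE/(mg) = 138300/(41.6·9.5) = 349.9 m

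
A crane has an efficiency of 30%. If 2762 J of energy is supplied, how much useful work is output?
W_out = η·W_in = 0.3·2762 = 828.6 J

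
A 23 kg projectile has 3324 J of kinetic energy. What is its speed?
v = √(2·KE/m) = √(2·3324/23) = 17.0 m/s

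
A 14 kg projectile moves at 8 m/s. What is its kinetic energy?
KE = ½mv² = ½(14)(8)² = 448.0 J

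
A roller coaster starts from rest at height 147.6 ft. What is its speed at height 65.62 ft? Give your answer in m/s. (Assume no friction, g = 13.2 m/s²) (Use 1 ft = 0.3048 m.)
Convert to SI: h₁−h₂ = 24.9875 m
mgh₁ = mgh₂ + ½mv² ⇒ v = √(2g(h₁−h₂)) = √(2·13.2·24.9875) = 25.68 m/s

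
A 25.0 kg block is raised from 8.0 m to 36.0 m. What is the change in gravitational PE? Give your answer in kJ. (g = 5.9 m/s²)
ΔPE = mgΔh = (25.0)(5.9)(28.0) = 4130.0 J = 4.13 kJ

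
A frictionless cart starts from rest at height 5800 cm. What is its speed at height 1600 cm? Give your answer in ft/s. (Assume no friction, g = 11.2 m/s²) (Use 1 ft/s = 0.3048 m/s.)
Convert to SI: h₁−h₂ = 42.0 m
mgh₁ = mgh₂ + ½mv² ⇒ v = √(2g(h₁−h₂)) = √(2·11.2·42.0) = 30.6725 m/s = 100.6 ft/s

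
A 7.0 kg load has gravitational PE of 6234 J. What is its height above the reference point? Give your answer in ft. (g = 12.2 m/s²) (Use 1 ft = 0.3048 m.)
h = PE/(mg) = 6234.0/(7.0·12.2) = 72.9977 m = 239.5 ft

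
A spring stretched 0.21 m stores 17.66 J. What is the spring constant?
k = 2·PE/x² = 2·17.66/(0.21)² = 800.9 N/m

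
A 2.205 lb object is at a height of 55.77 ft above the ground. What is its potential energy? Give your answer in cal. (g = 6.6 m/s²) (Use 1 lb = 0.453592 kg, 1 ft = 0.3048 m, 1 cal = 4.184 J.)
Convert to SI: m = 1.00017 kg, h = 16.9987 m
PE = mgh = (1.00017)(6.6)(16.9987) = 112.211 J = 26.82 cal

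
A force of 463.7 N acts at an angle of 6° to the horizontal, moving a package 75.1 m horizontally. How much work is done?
W = F·d·cosθ = (463.7)(75.1)cos(6°) = 34630 J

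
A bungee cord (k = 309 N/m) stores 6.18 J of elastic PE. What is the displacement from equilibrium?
x = √(2·PE/k) = √(2·6.18/309) = 0.2 m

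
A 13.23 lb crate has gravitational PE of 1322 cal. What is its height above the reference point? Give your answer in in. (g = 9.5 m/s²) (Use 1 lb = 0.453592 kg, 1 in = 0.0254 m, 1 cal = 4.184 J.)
Convert to SI: m = 6.00102 kg, PE = 5531.25 J
h = PE/(mg) = 5531.25/(6.00102·9.5) = 97.0229 m = 3820 in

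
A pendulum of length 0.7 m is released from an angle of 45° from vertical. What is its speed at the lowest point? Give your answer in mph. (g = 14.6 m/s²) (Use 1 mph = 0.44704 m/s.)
h = L(1 − cosθ) = 0.7(1 − cos45°) = 0.205025 m
v = √(2gh) = √(2·14.6·0.205025) = 2.44678 m/s = 5.473 mph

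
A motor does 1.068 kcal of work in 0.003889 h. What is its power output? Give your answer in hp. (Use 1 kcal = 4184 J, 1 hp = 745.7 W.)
Convert to SI: W = 4468.51 J, t = 14.0004 s
P = W/t = 4468.51/14.0004 = 319.17 W = 0.428 hp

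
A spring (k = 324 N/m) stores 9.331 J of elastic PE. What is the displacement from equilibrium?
x = √(2·PE/k) = √(2·9.331/324) = 0.24 m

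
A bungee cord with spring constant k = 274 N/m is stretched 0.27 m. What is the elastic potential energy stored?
PE = ½kx² = ½(274)(0.27)² = 9.987 J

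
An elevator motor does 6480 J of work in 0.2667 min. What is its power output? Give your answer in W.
Convert to SI: W = 6480.0 J, t = 16.002 s
P = W/t = 6480.0/16.002 = 404.9 W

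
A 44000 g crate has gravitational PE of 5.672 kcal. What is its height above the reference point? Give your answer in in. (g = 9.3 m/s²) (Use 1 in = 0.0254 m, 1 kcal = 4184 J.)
Convert to SI: m = 44.0 kg, PE = 23731.6 J
h = PE/(mg) = 23731.6/(44.0·9.3) = 57.9952 m = 2283 in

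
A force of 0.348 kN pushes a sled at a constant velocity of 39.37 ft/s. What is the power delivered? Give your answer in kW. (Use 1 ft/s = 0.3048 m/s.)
Convert to SI: F = 348.0 N, v = 12.0 m/s
P = Fv = (348.0)(12.0) = 4175.99 W = 4.176 kW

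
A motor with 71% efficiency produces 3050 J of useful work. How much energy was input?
W_in = W_out/η = 3050/0.71 = 4296 J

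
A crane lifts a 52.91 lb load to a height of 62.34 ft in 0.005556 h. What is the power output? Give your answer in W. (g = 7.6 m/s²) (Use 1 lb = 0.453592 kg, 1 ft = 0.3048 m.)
Convert to SI: m = 23.9996 kg, h = 19.0012 m, t = 20.0016 s
P = mgh/t = (23.9996)(7.6)(19.0012)/20.0016 = 173.3 W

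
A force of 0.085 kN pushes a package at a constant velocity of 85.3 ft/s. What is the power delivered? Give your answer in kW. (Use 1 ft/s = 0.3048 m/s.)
Convert to SI: F = 85.0 N, v = 25.9994 m/s
P = Fv = (85.0)(25.9994) = 2209.95 W = 2.21 kW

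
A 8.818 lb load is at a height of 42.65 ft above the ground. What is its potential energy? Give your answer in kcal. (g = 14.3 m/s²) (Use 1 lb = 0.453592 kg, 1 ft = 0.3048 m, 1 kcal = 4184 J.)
Convert to SI: m = 3.99977 kg, h = 12.9997 m
PE = mgh = (3.99977)(14.3)(12.9997) = 743.542 J = 0.1777 kcal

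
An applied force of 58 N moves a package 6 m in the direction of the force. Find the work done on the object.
W = F·d = (58)(6) = 348.0 J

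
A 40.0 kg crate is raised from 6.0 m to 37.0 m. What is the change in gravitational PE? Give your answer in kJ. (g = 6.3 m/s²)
ΔPE = mgΔh = (40.0)(6.3)(31.0) = 7812.0 J = 7.812 kJ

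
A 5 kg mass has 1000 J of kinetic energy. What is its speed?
v = √(2·KE/m) = √(2·1000/5) = 20.0 m/s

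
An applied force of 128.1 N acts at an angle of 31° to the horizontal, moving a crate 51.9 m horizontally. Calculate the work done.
W = F·d·cosθ = (128.1)(51.9)cos(31°) = 5699 J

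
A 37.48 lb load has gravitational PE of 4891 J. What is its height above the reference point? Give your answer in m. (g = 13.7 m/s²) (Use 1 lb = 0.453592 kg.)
Convert to SI: m = 17.0006 kg, PE = 4891.0 J
h = PE/(mg) = 4891.0/(17.0006·13.7) = 21.0 m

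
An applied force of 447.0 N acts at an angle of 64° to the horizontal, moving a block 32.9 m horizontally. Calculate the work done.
W = F·d·cosθ = (447.0)(32.9)cos(64°) = 6447 J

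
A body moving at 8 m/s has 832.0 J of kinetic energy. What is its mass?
m = 2·KE/v² = 2·832.0/(8)² = 26.0 kg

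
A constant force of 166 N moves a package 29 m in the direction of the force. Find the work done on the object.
W = F·d = (166)(29) = 4814 J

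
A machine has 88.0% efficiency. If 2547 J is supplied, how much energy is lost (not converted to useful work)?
W_lost = W_in(1 − η) = 2547·(1 − 0.88) = 305.6 J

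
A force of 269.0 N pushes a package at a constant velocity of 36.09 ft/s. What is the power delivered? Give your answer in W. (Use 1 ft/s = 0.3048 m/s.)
Convert to SI: F = 269.0 N, v = 11.0002 m/s
P = Fv = (269.0)(11.0002) = 2959 W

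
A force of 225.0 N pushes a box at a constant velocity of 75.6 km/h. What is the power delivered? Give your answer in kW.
Convert to SI: F = 225.0 N, v = 21.0 m/s
P = Fv = (225.0)(21.0) = 4725.0 W = 4.725 kW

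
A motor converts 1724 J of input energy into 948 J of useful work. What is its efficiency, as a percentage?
η = W_out/W_in = 948/1724 = 54.99%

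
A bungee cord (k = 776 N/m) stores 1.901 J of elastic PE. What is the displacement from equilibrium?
x = √(2·PE/k) = √(2·1.901/776) = 0.07 m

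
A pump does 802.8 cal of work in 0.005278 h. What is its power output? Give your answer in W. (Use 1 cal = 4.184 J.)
Convert to SI: W = 3358.92 J, t = 19.0008 s
P = W/t = 3358.92/19.0008 = 176.8 W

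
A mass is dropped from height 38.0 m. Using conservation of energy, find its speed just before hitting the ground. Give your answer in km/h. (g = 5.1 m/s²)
mgh = ½mv² ⇒ v = √(2gh) = √(2·5.1·38.0) = 19.6876 m/s = 70.88 km/h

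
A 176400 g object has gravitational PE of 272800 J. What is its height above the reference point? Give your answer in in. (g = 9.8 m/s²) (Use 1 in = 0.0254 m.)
Convert to SI: m = 176.4 kg, PE = 272800 J
h = PE/(mg) = 272800/(176.4·9.8) = 157.805 m = 6213 in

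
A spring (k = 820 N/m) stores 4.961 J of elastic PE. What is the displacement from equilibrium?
x = √(2·PE/k) = √(2·4.961/820) = 0.11 m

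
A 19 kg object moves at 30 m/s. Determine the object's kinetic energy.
KE = ½mv² = ½(19)(30)² = 8550.0 J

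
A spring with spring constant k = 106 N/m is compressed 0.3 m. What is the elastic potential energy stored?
PE = ½kx² = ½(106)(0.3)² = 4.77 J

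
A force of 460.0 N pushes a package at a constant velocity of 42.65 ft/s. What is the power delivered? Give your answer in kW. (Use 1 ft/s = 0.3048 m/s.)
Convert to SI: F = 460.0 N, v = 12.9997 m/s
P = Fv = (460.0)(12.9997) = 5979.87 W = 5.98 kW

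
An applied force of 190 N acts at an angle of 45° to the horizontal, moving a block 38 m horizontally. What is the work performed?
W = F·d·cosθ = (190)(38)cos(45°) = 5105 J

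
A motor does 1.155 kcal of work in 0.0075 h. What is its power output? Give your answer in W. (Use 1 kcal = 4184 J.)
Convert to SI: W = 4832.52 J, t = 27.0 s
P = W/t = 4832.52/27.0 = 179.0 W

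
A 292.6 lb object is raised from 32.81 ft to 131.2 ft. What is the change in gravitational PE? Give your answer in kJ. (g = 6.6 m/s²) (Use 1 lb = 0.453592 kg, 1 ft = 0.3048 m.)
Convert to SI: m = 132.721 kg, Δh = 29.9893 m
ΔPE = mgΔh = (132.721)(6.6)(29.9893) = 26269.4 J = 26.27 kJ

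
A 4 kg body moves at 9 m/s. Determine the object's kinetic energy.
KE = ½mv² = ½(4)(9)² = 162.0 J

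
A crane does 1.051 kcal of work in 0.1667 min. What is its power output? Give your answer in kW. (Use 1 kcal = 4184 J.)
Convert to SI: W = 4397.38 J, t = 10.002 s
P = W/t = 4397.38/10.002 = 439.65 W = 0.4397 kW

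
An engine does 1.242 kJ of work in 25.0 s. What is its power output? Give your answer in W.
Convert to SI: W = 1242.0 J, t = 25.0 s
P = W/t = 1242.0/25.0 = 49.68 W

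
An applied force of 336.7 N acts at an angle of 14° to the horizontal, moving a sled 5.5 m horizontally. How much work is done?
W = F·d·cosθ = (336.7)(5.5)cos(14°) = 1797 J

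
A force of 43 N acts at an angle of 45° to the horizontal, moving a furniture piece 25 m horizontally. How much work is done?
W = F·d·cosθ = (43)(25)cos(45°) = 760.1 J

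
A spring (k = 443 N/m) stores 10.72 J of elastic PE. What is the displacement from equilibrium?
x = √(2·PE/k) = √(2·10.72/443) = 0.22 m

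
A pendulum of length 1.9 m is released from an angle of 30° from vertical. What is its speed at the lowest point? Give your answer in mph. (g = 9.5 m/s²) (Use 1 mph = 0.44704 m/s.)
h = L(1 − cosθ) = 1.9(1 − cos30°) = 0.254552 m
v = √(2gh) = √(2·9.5·0.254552) = 2.1992 m/s = 4.919 mph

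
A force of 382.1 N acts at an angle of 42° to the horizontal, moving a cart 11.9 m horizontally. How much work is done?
W = F·d·cosθ = (382.1)(11.9)cos(42°) = 3379 J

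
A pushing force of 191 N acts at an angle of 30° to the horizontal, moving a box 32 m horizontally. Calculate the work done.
W = F·d·cosθ = (191)(32)cos(30°) = 5293 J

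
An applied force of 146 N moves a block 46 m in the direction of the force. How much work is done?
W = F·d = (146)(46) = 6716 J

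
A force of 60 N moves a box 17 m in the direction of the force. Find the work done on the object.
W = F·d = (60)(17) = 1020 J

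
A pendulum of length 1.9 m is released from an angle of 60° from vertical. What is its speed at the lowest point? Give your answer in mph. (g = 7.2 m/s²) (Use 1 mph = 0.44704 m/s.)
h = L(1 − cosθ) = 1.9(1 − cos60°) = 0.95 m
v = √(2gh) = √(2·7.2·0.95) = 3.69865 m/s = 8.274 mph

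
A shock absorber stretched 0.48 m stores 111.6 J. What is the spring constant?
k = 2·PE/x² = 2·111.6/(0.48)² = 968.8 N/m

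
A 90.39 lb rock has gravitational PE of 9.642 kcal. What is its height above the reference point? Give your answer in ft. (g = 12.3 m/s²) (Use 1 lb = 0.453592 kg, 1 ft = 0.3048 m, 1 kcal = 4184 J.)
Convert to SI: m = 41.0002 kg, PE = 40342.1 J
h = PE/(mg) = 40342.1/(41.0002·12.3) = 79.9959 m = 262.5 ft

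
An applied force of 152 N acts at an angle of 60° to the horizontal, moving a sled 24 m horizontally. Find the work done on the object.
W = F·d·cosθ = (152)(24)cos(60°) = 1824 J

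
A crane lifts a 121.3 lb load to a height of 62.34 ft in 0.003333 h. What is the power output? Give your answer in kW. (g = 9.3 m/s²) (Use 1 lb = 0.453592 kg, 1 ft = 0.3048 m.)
Convert to SI: m = 55.0207 kg, h = 19.0012 m, t = 11.9988 s
P = mgh/t = (55.0207)(9.3)(19.0012)/11.9988 = 810.314 W = 0.8103 kW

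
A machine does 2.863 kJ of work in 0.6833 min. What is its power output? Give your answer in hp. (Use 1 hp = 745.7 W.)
Convert to SI: W = 2863.0 J, t = 40.998 s
P = W/t = 2863.0/40.998 = 69.8327 W = 0.09365 hp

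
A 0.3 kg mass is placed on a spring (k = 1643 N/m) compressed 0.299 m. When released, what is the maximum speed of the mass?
½kx² = ½mv² ⇒ v = x√(k/m) = (0.299)√(1643/0.3) = 22.13 m/s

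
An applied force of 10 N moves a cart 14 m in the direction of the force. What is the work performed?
W = F·d = (10)(14) = 140.0 J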